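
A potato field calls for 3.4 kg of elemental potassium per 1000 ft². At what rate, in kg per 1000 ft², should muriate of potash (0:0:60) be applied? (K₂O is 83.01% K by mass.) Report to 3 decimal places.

As K₂O: 3.4 / 0.8301 = 4.09589 kg per 1000 ft².
Product per 1000 ft² = 4.09589 / 60% = 6.82649 kg.

6.826 kg of product per thousand sq ft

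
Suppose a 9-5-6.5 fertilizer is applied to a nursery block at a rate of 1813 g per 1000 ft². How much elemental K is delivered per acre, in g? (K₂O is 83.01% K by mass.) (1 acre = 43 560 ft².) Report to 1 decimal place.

4261.2 g K per acre

K₂O per 1000 ft² = 1813 × 6.5% = 117.845 g.
Elemental K = 117.845 × 0.8301 = 97.8231 g per 1000 ft².
Convert to per acre: 97.8231 × 43.56 = 4261.18 g.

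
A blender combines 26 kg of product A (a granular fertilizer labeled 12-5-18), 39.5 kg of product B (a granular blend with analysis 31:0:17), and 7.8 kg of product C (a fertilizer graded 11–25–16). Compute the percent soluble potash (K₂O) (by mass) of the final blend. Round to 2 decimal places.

17.25% K₂O

Total mass = 26 + 39.5 + 7.8 = 73.3 kg.
K₂O mass = 18%×26 + 17%×39.5 + 16%×7.8 = 12.643 kg.
% K₂O = 12.643 / 73.3 = 17.2483%.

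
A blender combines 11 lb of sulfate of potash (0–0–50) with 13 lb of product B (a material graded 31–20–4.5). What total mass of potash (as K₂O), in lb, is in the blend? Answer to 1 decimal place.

K₂O mass = 50%×11 + 4.5%×13 = 6.085 lb.

6.1 lb K₂O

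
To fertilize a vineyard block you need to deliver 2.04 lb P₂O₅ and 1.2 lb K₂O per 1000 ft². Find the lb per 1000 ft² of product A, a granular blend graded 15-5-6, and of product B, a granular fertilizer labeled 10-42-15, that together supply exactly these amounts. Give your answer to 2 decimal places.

11.19 lb product A, 3.53 lb product B

Let a = lb of product A, b = lb of product B (per 1000 ft²).
P₂O₅: 0.05·a + 0.42·b = 2.04
K₂O: 0.06·a + 0.15·b = 1.2
Solving simultaneously: a = 11.1864, b = 3.52542.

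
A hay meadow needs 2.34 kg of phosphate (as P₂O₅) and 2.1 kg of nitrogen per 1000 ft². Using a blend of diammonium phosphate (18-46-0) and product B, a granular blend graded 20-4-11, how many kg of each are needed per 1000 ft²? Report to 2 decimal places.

4.53 kg diammonium phosphate, 6.42 kg product B

With a, b = kg per 1000 ft² of diammonium phosphate and product B:
P₂O₅: 0.46·a + 0.04·b = 2.34
N: 0.18·a + 0.2·b = 2.1
Solving simultaneously: a = 4.5283, b = 6.42453.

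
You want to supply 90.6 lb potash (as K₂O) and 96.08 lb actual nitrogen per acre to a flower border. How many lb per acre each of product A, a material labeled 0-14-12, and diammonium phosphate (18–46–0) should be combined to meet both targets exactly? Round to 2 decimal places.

755.00 lb product A, 533.78 lb diammonium phosphate

Let a = lb of product A, b = lb of diammonium phosphate (per acre).
K₂O: 0.12·a + 0·b = 90.6
N: 0·a + 0.18·b = 96.08
Solving simultaneously: a = 755, b = 533.778.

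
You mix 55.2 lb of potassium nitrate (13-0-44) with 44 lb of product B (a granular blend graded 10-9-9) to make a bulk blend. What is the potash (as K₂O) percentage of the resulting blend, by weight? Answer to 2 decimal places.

28.48% K₂O

Total mass = 55.2 + 44 = 99.2 lb.
K₂O mass = 44%×55.2 + 9%×44 = 28.248 lb.
% K₂O = 28.248 / 99.2 = 28.4758%.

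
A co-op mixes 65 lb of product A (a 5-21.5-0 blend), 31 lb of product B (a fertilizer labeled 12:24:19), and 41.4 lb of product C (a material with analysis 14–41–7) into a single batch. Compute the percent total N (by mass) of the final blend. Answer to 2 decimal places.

Total mass = 65 + 31 + 41.4 = 137.4 lb.
N mass = 5%×65 + 12%×31 + 14%×41.4 = 12.766 lb.
% N = 12.766 / 137.4 = 9.29112%.

9.29% N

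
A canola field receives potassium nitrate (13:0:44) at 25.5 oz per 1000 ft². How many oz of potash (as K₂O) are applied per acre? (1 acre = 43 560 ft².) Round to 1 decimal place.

K₂O per 1000 ft² = 25.5 × 44% = 11.22 oz.
Convert to per acre: 11.22 × 43.56 = 488.743 oz.

488.7 oz K₂O per acre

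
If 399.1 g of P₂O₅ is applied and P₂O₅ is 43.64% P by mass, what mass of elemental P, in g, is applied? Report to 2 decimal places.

P = 399.1 × 0.4364 = 174.167 g.

174.17 g P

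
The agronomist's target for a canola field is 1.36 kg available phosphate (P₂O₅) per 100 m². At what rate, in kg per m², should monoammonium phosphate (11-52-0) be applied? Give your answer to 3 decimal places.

Product per 100 m² = 1.36 / 52% = 2.61538 kg.
Convert to per m²: 2.61538 × 0.01 = 0.0261538 kg.

0.026 kg of product per sq m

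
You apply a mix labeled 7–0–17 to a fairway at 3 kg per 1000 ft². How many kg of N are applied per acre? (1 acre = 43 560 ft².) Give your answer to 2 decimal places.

9.15 kg N per acre

nitrogen per 1000 ft² = 3 × 7% = 0.21 kg.
Convert to per acre: 0.21 × 43.56 = 9.1476 kg.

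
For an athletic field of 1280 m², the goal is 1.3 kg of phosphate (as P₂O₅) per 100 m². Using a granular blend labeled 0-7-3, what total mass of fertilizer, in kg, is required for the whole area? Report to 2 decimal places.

Product per 100 m² = 1.3 / 7% = 18.5714 kg.
Total product = 18.5714 × 1280 / 100 = 237.714 kg.

237.71 kg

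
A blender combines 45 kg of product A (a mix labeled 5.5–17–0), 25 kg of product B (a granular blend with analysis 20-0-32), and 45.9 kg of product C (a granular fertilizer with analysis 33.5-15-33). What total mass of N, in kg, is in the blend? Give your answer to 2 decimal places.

22.85 kg N

N mass = 5.5%×45 + 20%×25 + 33.5%×45.9 = 22.8515 kg.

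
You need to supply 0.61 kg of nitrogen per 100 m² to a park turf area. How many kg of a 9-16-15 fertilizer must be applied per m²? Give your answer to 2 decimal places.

0.07 kg of product per sq m

Product per 100 m² = 0.61 / 9% = 6.77778 kg.
Convert to per m²: 6.77778 × 0.01 = 0.0677778 kg.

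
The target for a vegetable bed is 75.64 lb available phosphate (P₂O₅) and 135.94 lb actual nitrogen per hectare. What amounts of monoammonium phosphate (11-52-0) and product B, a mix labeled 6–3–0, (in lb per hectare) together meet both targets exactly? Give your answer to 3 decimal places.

16.495 lb monoammonium phosphate, 2235.427 lb product B

Let a = lb of monoammonium phosphate, b = lb of product B (per hectare).
P₂O₅: 0.52·a + 0.03·b = 75.64
N: 0.11·a + 0.06·b = 135.94
From row1: a = (75.64 − 0.03·b) / 0.52.
Into row2: 0.11·(75.64 − 0.03·b)/0.52 + 0.06·b = 135.94 → b = 2235.4265, a = 16.4946.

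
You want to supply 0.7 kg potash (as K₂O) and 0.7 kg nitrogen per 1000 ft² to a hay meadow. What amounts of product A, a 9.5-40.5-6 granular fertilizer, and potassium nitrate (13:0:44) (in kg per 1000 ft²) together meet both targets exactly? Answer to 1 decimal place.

6.4 kg product A, 0.7 kg potassium nitrate

Let a = kg of product A, b = kg of potassium nitrate (per 1000 ft²).
K₂O: 0.06·a + 0.44·b = 0.7
N: 0.095·a + 0.13·b = 0.7
Eliminate a: (row1) − 0.06/0.095·(row2) → 0.357895·b = 0.257895, so b = 0.720588.
Back-substitute: a = (0.7 − 0.44·0.720588) / 0.06 = 6.38235.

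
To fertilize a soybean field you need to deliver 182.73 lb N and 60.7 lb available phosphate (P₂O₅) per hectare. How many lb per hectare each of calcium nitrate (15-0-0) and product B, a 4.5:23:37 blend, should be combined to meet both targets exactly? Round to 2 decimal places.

With a, b = lb per hectare of calcium nitrate and product B:
N: 0.15·a + 0.045·b = 182.73
P₂O₅: 0·a + 0.23·b = 60.7
Solving simultaneously: a = 1139.026, b = 263.913.

1139.03 lb calcium nitrate, 263.91 lb product B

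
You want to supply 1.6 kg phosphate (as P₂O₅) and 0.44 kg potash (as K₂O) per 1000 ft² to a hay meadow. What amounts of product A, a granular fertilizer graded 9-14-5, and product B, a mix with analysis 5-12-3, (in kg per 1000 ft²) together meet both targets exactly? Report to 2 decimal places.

2.67 kg product A, 10.22 kg product B

Let a = kg of product A, b = kg of product B (per 1000 ft²).
P₂O₅: 0.14·a + 0.12·b = 1.6
K₂O: 0.05·a + 0.03·b = 0.44
Eliminate a: (row1) − 0.14/0.05·(row2) → 0.036·b = 0.368, so b = 10.2222.
Back-substitute: a = (1.6 − 0.12·10.2222) / 0.14 = 2.66667.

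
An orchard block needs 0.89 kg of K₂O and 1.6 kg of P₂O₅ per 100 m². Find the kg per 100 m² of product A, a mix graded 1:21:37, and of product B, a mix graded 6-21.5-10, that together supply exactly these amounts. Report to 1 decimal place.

0.5 kg product A, 6.9 kg product B

Per-100 m² balance (a = product A, b = product B):
K₂O: 0.37·a + 0.1·b = 0.89
P₂O₅: 0.21·a + 0.215·b = 1.6
From row1: a = (0.89 − 0.1·b) / 0.37.
Into row2: 0.21·(0.89 − 0.1·b)/0.37 + 0.215·b = 1.6 → b = 6.91887, a = 0.53544.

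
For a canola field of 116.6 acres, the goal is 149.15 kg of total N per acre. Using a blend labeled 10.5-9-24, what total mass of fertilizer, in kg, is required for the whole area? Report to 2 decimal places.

Product per acre = 149.15 / 10.5% = 1420.48 kg.
Total product = 1420.48 × 116.6 = 165627.524 kg.

165627.52 kg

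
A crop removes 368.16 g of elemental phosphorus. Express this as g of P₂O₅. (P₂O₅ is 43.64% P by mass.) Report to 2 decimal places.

P₂O₅ = 368.16 / 0.4364 = 843.6297 g.

843.63 g P₂O₅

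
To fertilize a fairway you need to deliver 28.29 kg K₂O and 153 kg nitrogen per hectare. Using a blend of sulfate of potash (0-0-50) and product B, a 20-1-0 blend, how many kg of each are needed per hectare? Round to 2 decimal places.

56.58 kg sulfate of potash, 765.00 kg product B

Let a = kg of sulfate of potash, b = kg of product B (per hectare).
K₂O: 0.5·a + 0·b = 28.29
N: 0·a + 0.2·b = 153
Solving simultaneously: a = 56.58, b = 765.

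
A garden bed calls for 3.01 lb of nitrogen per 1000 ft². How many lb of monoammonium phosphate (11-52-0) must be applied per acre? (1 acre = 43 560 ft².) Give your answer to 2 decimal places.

Product per 1000 ft² = 3.01 / 11% = 27.3636 lb.
Convert to per acre: 27.3636 × 43.56 = 1191.96 lb.

1191.96 lb of product per acre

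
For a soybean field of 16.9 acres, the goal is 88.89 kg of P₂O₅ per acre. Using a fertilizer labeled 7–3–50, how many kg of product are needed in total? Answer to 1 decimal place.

Product per acre = 88.89 / 3% = 2963 kg.
Total product = 2963 × 16.9 = 50074.7 kg.

50074.7 kg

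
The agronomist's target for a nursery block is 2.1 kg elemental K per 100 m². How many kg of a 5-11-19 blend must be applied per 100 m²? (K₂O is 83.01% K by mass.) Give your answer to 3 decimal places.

13.315 kg of product per hundred sq m

As K₂O: 2.1 / 0.8301 = 2.52982 kg per 100 m².
Product per 100 m² = 2.52982 / 19% = 13.3148 kg.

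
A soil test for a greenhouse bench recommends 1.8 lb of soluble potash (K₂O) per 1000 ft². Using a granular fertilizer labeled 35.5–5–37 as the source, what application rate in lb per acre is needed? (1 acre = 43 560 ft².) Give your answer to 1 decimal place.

211.9 lb of product per acre

Product per 1000 ft² = 1.8 / 37% = 4.86486 lb.
Convert to per acre: 4.86486 × 43.56 = 211.914 lb.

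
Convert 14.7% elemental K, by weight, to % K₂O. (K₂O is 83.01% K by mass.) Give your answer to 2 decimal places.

17.71% K₂O

%K₂O = 14.7 / 0.8301 = 17.7087%.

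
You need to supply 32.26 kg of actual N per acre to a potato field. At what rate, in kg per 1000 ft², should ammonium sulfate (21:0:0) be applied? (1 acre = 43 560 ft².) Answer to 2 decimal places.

Product per acre = 32.26 / 21% = 153.619 kg.
Convert to per 1000 ft²: 153.619 × 0.0229568 = 3.52661 kg.

3.53 kg of product per thousand sq ft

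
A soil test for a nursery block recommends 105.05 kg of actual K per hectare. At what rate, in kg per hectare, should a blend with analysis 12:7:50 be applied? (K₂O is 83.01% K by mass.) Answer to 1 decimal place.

253.1 kg of product per hectare

As K₂O: 105.05 / 0.8301 = 126.551 kg per hectare.
Product per hectare = 126.551 / 50% = 253.102 kg.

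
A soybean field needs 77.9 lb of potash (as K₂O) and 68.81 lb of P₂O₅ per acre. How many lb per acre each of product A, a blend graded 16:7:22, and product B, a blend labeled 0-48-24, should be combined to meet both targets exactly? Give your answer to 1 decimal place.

Per-acre balance (a = product A, b = product B):
K₂O: 0.22·a + 0.24·b = 77.9
P₂O₅: 0.07·a + 0.48·b = 68.81
Solving simultaneously: a = 235.108, b = 109.068.

235.1 lb product A, 109.1 lb product B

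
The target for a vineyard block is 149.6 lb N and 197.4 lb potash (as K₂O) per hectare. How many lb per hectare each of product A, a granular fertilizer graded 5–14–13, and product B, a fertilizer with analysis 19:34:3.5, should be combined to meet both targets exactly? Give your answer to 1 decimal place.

Let a = lb of product A, b = lb of product B (per hectare).
N: 0.05·a + 0.19·b = 149.6
K₂O: 0.13·a + 0.035·b = 197.4
From row1: a = (149.6 − 0.19·b) / 0.05.
Into row2: 0.13·(149.6 − 0.19·b)/0.05 + 0.035·b = 197.4 → b = 417.342, a = 1406.1002.

1406.1 lb product A, 417.3 lb product B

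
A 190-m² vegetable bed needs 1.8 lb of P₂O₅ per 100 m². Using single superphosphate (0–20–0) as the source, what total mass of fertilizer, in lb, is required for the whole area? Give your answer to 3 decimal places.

17.100 lb

Product per 100 m² = 1.8 / 20% = 9 lb.
Total product = 9 × 190 / 100 = 17.1 lb.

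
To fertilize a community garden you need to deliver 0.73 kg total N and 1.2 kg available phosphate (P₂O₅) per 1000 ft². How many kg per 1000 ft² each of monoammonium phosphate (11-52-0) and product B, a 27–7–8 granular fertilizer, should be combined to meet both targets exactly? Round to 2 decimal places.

2.06 kg monoammonium phosphate, 1.87 kg product B

Per-1000 ft² balance (a = monoammonium phosphate, b = product B):
N: 0.11·a + 0.27·b = 0.73
P₂O₅: 0.52·a + 0.07·b = 1.2
From row1: a = (0.73 − 0.27·b) / 0.11.
Into row2: 0.52·(0.73 − 0.27·b)/0.11 + 0.07·b = 1.2 → b = 1.86586, a = 2.05652.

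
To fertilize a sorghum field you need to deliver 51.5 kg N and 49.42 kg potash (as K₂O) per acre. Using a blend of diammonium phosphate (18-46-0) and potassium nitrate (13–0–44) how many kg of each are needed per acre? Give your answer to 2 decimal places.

Let a = kg of diammonium phosphate, b = kg of potassium nitrate (per acre).
N: 0.18·a + 0.13·b = 51.5
K₂O: 0·a + 0.44·b = 49.42
Solving simultaneously: a = 204.992, b = 112.318.

204.99 kg diammonium phosphate, 112.32 kg potassium nitrate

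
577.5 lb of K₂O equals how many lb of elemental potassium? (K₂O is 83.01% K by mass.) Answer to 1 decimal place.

K = 577.5 × 0.8301 = 479.383 lb.

479.4 lb K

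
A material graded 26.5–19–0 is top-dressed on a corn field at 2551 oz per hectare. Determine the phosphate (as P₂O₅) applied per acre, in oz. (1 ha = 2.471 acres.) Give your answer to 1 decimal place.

196.2 oz P₂O₅ per acre

P₂O₅ per hectare = 2551 × 19% = 484.69 oz.
Convert to per acre: 484.69 × 0.404694 = 196.151 oz.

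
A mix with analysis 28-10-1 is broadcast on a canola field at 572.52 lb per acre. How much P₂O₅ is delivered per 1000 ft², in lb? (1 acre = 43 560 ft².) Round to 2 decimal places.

P₂O₅ per acre = 572.52 × 10% = 57.252 lb.
Convert to per 1000 ft²: 57.252 × 0.0229568 = 1.31433 lb.

1.31 lb P₂O₅ per thousand sq ft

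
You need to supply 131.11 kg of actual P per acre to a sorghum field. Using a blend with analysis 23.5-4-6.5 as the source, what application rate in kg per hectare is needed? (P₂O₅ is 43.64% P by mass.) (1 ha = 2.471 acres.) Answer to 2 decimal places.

As P₂O₅: 131.11 / 0.4364 = 300.435 kg per acre.
Product per acre = 300.435 / 4% = 7510.88 kg.
Convert to per hectare: 7510.88 × 2.471 = 18559.396 kg.

18559.40 kg of product per hectare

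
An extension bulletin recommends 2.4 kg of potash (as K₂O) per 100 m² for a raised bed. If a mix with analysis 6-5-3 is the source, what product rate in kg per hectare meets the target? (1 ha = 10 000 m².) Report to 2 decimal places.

8000.00 kg of product per hectare

Product per 100 m² = 2.4 / 3% = 80 kg.
Convert to per hectare: 80 × 100 = 8000 kg.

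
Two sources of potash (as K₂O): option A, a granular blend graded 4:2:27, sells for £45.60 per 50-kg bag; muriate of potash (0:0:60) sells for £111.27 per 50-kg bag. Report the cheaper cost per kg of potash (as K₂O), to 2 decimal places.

option A: K₂O per bag = 50 × 27% = 13.5 kg; cost = 45.60 / 13.5 = £3.3778/kg K₂O.
muriate of potash: K₂O per bag = 50 × 60% = 30 kg; cost = 111.27 / 30 = £3.7090/kg K₂O.
option A is cheaper.

£3.38 per kg K₂O (option A)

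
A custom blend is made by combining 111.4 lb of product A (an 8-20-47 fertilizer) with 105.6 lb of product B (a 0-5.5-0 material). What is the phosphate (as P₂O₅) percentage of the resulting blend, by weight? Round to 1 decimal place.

Total mass = 111.4 + 105.6 = 217 lb.
P₂O₅ mass = 20%×111.4 + 5.5%×105.6 = 28.088 lb.
% P₂O₅ = 28.088 / 217 = 12.9438%.

12.9% P₂O₅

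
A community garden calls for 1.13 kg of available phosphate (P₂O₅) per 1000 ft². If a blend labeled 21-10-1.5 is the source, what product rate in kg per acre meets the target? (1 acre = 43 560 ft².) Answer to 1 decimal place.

Product per 1000 ft² = 1.13 / 10% = 11.3 kg.
Convert to per acre: 11.3 × 43.56 = 492.228 kg.

492.2 kg of product per acre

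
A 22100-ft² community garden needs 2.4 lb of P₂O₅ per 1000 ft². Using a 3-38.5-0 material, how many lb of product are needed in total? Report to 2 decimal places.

137.77 lb

Product per 1000 ft² = 2.4 / 38.5% = 6.23377 lb.
Total product = 6.23377 × 22100 / 1000 = 137.766 lb.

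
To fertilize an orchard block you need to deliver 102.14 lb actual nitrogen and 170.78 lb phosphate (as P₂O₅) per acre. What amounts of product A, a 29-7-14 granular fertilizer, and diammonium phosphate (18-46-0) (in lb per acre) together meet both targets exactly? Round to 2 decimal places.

Let a = lb of product A, b = lb of diammonium phosphate (per acre).
N: 0.29·a + 0.18·b = 102.14
P₂O₅: 0.07·a + 0.46·b = 170.78
Solving simultaneously: a = 134.4702, b = 350.798.

134.47 lb product A, 350.80 lb diammonium phosphate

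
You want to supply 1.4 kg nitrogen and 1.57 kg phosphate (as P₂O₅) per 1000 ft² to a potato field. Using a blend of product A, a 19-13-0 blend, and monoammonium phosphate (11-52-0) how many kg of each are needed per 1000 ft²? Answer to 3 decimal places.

Let a = kg of product A, b = kg of monoammonium phosphate (per 1000 ft²).
N: 0.19·a + 0.11·b = 1.4
P₂O₅: 0.13·a + 0.52·b = 1.57
From row1: a = (1.4 − 0.11·b) / 0.19.
Into row2: 0.13·(1.4 − 0.11·b)/0.19 + 0.52·b = 1.57 → b = 1.37633, a = 6.5716.

6.572 kg product A, 1.376 kg monoammonium phosphate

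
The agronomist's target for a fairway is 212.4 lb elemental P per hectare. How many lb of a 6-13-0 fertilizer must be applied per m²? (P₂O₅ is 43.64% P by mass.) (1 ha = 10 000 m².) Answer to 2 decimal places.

0.37 lb of product per sq m

As P₂O₅: 212.4 / 0.4364 = 486.709 lb per hectare.
Product per hectare = 486.709 / 13% = 3743.92 lb.
Convert to per m²: 3743.92 × 0.0001 = 0.374392 lb.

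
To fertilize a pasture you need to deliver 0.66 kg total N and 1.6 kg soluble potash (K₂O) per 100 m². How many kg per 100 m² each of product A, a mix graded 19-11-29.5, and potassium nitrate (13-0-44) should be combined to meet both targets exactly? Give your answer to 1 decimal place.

Let a = kg of product A, b = kg of potassium nitrate (per 100 m²).
N: 0.19·a + 0.13·b = 0.66
K₂O: 0.295·a + 0.44·b = 1.6
Solving simultaneously: a = 1.82099, b = 2.41547.

1.8 kg product A, 2.4 kg potassium nitrate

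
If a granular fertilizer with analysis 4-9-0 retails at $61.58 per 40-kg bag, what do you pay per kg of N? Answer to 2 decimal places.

$38.49 per kg N

N in bag = 40 × 4% = 1.6 kg.
Cost per kg N = $61.58 / 1.6 = $38.4875.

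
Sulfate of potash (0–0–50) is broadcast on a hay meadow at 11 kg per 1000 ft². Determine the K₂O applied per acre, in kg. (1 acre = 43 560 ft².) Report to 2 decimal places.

K₂O per 1000 ft² = 11 × 50% = 5.5 kg.
Convert to per acre: 5.5 × 43.56 = 239.58 kg.

239.58 kg K₂O per acre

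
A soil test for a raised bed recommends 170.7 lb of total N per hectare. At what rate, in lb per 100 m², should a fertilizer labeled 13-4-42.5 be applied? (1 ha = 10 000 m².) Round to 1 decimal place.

Product per hectare = 170.7 / 13% = 1313.08 lb.
Convert to per 100 m²: 1313.08 × 0.01 = 13.1308 lb.

13.1 lb of product per hundred sq m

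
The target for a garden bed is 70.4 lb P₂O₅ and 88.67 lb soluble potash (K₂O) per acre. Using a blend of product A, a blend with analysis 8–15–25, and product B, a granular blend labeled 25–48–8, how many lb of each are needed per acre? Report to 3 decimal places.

341.941 lb product A, 39.810 lb product B

With a, b = lb per acre of product A and product B:
P₂O₅: 0.15·a + 0.48·b = 70.4
K₂O: 0.25·a + 0.08·b = 88.67
Solving simultaneously: a = 341.9407, b = 39.8102.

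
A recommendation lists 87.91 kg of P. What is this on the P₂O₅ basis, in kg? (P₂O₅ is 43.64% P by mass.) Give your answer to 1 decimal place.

P₂O₅ = 87.91 / 0.4364 = 201.444 kg.

201.4 kg P₂O₅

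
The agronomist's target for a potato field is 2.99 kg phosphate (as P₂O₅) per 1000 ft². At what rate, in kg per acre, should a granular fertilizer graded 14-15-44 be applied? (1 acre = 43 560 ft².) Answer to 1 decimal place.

Product per 1000 ft² = 2.99 / 15% = 19.9333 kg.
Convert to per acre: 19.9333 × 43.56 = 868.296 kg.

868.3 kg of product per acre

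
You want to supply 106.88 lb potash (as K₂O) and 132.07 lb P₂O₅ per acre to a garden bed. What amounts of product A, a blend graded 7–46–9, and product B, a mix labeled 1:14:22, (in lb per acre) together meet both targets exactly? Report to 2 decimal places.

159.05 lb product A, 420.75 lb product B

Let a = lb of product A, b = lb of product B (per acre).
K₂O: 0.09·a + 0.22·b = 106.88
P₂O₅: 0.46·a + 0.14·b = 132.07
Eliminate a: (row1) − 0.09/0.46·(row2) → 0.192609·b = 81.0402, so b = 420.751.
Back-substitute: a = (106.88 − 0.22·420.751) / 0.09 = 159.054.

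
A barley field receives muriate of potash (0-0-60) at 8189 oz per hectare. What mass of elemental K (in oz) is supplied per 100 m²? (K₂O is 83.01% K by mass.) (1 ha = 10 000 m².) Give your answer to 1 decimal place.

40.8 oz K per hundred sq m

K₂O per hectare = 8189 × 60% = 4913.4 oz.
Elemental K = 4913.4 × 0.8301 = 4078.61 oz per hectare.
Convert to per 100 m²: 4078.61 × 0.01 = 40.7861 oz.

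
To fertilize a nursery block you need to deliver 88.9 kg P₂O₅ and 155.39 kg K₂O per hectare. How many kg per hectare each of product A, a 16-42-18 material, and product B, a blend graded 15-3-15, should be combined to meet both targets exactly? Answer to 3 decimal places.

150.578 kg product A, 855.240 kg product B

Per-hectare balance (a = product A, b = product B):
P₂O₅: 0.42·a + 0.03·b = 88.9
K₂O: 0.18·a + 0.15·b = 155.39
From row1: a = (88.9 − 0.03·b) / 0.42.
Into row2: 0.18·(88.9 − 0.03·b)/0.42 + 0.15·b = 155.39 → b = 855.2396, a = 150.5781.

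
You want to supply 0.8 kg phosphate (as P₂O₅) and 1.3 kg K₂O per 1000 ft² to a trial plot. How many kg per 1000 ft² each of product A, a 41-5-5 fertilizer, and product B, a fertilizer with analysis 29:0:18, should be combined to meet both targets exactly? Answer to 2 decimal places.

Per-1000 ft² balance (a = product A, b = product B):
P₂O₅: 0.05·a + 0·b = 0.8
K₂O: 0.05·a + 0.18·b = 1.3
Eliminate b: (row1) − 0/0.18·(row2) → 0.05·a = 0.8, so a = 16.
Then b = (1.3 − 0.05·16) / 0.18 = 2.77778.

16.00 kg product A, 2.78 kg product B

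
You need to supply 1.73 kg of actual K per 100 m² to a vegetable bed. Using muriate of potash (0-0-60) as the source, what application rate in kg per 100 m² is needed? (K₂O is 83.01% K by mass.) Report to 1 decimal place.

As K₂O: 1.73 / 0.8301 = 2.08409 kg per 100 m².
Product per 100 m² = 2.08409 / 60% = 3.47348 kg.

3.5 kg of product per hundred sq m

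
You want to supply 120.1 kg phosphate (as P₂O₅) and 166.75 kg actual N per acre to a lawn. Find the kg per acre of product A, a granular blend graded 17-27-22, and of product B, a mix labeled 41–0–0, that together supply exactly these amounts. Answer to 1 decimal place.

444.8 kg product A, 222.3 kg product B

Let a = kg of product A, b = kg of product B (per acre).
P₂O₅: 0.27·a + 0·b = 120.1
N: 0.17·a + 0.41·b = 166.75
Eliminate b: (row1) − 0/0.41·(row2) → 0.27·a = 120.1, so a = 444.815.
Then b = (166.75 − 0.17·444.815) / 0.41 = 222.272.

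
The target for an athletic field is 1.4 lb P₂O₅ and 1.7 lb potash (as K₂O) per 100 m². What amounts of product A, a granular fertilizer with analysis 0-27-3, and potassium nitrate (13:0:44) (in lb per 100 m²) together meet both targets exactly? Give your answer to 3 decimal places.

Let a = lb of product A, b = lb of potassium nitrate (per 100 m²).
P₂O₅: 0.27·a + 0·b = 1.4
K₂O: 0.03·a + 0.44·b = 1.7
Solving simultaneously: a = 5.18519, b = 3.5101.

5.185 lb product A, 3.510 lb potassium nitrate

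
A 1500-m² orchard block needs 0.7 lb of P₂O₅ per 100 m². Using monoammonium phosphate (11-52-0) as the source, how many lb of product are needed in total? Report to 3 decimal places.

Product per 100 m² = 0.7 / 52% = 1.34615 lb.
Total product = 1.34615 × 1500 / 100 = 20.1923 lb.

20.192 lb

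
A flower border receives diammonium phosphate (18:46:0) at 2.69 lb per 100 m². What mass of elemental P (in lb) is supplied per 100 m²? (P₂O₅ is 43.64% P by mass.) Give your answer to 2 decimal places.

0.54 lb P per hundred sq m

P₂O₅ per 100 m² = 2.69 × 46% = 1.2374 lb.
Elemental P = 1.2374 × 0.4364 = 0.540001 lb per 100 m².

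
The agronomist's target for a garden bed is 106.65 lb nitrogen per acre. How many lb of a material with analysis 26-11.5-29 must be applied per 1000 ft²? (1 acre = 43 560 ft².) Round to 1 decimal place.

Product per acre = 106.65 / 26% = 410.192 lb.
Convert to per 1000 ft²: 410.192 × 0.0229568 = 9.41672 lb.

9.4 lb of product per thousand sq ft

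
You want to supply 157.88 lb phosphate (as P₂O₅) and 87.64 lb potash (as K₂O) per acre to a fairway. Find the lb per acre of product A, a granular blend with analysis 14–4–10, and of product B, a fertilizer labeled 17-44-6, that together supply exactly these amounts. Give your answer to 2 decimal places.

699.25 lb product A, 295.25 lb product B

Let a = lb of product A, b = lb of product B (per acre).
P₂O₅: 0.04·a + 0.44·b = 157.88
K₂O: 0.1·a + 0.06·b = 87.64
From row1: a = (157.88 − 0.44·b) / 0.04.
Into row2: 0.1·(157.88 − 0.44·b)/0.04 + 0.06·b = 87.64 → b = 295.25, a = 699.25.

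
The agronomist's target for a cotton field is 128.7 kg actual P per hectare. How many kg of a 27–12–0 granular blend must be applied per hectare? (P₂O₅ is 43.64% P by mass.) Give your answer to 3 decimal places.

2457.608 kg of product per hectare

As P₂O₅: 128.7 / 0.4364 = 294.913 kg per hectare.
Product per hectare = 294.913 / 12% = 2457.6077 kg.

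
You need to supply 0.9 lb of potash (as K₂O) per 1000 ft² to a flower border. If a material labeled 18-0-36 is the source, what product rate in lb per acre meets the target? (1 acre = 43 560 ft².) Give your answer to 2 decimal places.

108.90 lb of product per acre

Product per 1000 ft² = 0.9 / 36% = 2.5 lb.
Convert to per acre: 2.5 × 43.56 = 108.9 lb.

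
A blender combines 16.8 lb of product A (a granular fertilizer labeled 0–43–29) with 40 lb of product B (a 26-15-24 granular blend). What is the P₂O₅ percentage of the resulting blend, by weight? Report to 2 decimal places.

23.28% P₂O₅

Total mass = 16.8 + 40 = 56.8 lb.
P₂O₅ mass = 43%×16.8 + 15%×40 = 13.224 lb.
% P₂O₅ = 13.224 / 56.8 = 23.2817%.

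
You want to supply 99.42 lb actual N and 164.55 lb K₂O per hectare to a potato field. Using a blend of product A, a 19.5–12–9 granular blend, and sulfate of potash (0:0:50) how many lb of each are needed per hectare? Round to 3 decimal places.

Per-hectare balance (a = product A, b = sulfate of potash):
N: 0.195·a + 0·b = 99.42
K₂O: 0.09·a + 0.5·b = 164.55
Solving simultaneously: a = 509.8462, b = 237.3277.

509.846 lb product A, 237.328 lb sulfate of potash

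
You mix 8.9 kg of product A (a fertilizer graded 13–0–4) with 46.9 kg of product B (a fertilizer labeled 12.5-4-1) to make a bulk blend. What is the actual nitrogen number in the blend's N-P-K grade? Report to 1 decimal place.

Total mass = 8.9 + 46.9 = 55.8 kg.
N mass = 13%×8.9 + 12.5%×46.9 = 7.0195 kg.
% N = 7.0195 / 55.8 = 12.5797%.

12.6% N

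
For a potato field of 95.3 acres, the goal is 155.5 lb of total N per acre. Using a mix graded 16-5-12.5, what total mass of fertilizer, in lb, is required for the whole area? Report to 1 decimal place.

Product per acre = 155.5 / 16% = 971.875 lb.
Total product = 971.875 × 95.3 = 92619.69 lb.

92619.7 lb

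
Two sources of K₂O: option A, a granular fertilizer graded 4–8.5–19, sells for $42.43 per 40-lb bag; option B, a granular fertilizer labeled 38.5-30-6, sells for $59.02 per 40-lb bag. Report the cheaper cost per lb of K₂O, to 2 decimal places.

$5.58 per lb K₂O (option A)

option A: K₂O per bag = 40 × 19% = 7.6 lb; cost = 42.43 / 7.6 = $5.5829/lb K₂O.
option B: K₂O per bag = 40 × 6% = 2.4 lb; cost = 59.02 / 2.4 = $24.5917/lb K₂O.
option A is cheaper.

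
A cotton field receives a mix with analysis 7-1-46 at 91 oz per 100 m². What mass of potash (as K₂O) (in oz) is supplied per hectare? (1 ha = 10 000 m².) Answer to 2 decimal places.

4186.00 oz K₂O per hectare

K₂O per 100 m² = 91 × 46% = 41.86 oz.
Convert to per hectare: 41.86 × 100 = 4186 oz.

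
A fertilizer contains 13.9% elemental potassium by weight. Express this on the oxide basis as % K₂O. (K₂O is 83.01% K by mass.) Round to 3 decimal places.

16.745% K₂O

%K₂O = 13.9 / 0.8301 = 16.74497%.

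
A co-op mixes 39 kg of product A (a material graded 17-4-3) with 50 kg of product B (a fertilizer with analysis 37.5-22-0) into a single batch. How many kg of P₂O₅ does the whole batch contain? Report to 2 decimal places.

P₂O₅ mass = 4%×39 + 22%×50 = 12.56 kg.

12.56 kg P₂O₅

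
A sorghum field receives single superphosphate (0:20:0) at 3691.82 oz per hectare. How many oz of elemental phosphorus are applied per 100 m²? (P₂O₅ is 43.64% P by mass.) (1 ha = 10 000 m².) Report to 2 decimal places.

P₂O₅ per hectare = 3691.82 × 20% = 738.364 oz.
Elemental P = 738.364 × 0.4364 = 322.222 oz per hectare.
Convert to per 100 m²: 322.222 × 0.01 = 3.22222 oz.

3.22 oz P per hundred sq m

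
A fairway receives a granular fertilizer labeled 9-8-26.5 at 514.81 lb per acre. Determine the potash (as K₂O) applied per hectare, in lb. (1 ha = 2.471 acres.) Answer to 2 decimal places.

K₂O per acre = 514.81 × 26.5% = 136.425 lb.
Convert to per hectare: 136.425 × 2.471 = 337.105 lb.

337.11 lb K₂O per hectare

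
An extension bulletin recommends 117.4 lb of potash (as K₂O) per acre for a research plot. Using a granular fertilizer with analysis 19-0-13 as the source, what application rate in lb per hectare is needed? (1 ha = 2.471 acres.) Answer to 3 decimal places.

Product per acre = 117.4 / 13% = 903.077 lb.
Convert to per hectare: 903.077 × 2.471 = 2231.5031 lb.

2231.503 lb of product per hectare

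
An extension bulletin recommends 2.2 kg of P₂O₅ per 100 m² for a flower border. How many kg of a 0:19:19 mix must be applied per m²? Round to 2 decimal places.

Product per 100 m² = 2.2 / 19% = 11.5789 kg.
Convert to per m²: 11.5789 × 0.01 = 0.115789 kg.

0.12 kg of product per sq m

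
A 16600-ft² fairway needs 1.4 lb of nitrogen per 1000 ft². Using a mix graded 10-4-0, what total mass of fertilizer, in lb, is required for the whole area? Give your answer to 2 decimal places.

232.40 lb

Product per 1000 ft² = 1.4 / 10% = 14 lb.
Total product = 14 × 16600 / 1000 = 232.4 lb.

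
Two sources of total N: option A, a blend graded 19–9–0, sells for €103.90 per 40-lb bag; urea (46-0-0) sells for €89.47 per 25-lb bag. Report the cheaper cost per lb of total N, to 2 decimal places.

€7.78 per lb N (urea)

option A: N per bag = 40 × 19% = 7.6 lb; cost = 103.90 / 7.6 = €13.6711/lb N.
urea: N per bag = 25 × 46% = 11.5 lb; cost = 89.47 / 11.5 = €7.7800/lb N.
urea is cheaper.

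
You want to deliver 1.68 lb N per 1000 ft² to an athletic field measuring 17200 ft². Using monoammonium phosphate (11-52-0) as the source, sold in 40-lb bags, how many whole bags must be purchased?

7 bags

Product per 1000 ft² = 1.68 / 11% = 15.2727 lb.
Total product = 15.2727 × 17200 / 1000 = 262.691 lb.
Bags = ⌈262.691 / 40⌉ = 7.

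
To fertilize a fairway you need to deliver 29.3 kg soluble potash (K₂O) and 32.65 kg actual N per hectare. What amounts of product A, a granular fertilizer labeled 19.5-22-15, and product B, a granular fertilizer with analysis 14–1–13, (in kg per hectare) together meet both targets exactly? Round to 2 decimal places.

With a, b = kg per hectare of product A and product B:
K₂O: 0.15·a + 0.13·b = 29.3
N: 0.195·a + 0.14·b = 32.65
Eliminate b: (row1) − 0.13/0.14·(row2) → -0.0310714·a = -1.01786, so a = 32.7586.
Then b = (32.65 − 0.195·32.7586) / 0.14 = 187.586.

32.76 kg product A, 187.59 kg product B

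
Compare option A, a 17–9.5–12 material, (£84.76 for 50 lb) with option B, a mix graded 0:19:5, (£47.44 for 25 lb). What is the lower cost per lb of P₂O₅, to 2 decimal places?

option A: P₂O₅ per bag = 50 × 9.5% = 4.75 lb; cost = 84.76 / 4.75 = £17.8442/lb P₂O₅.
option B: P₂O₅ per bag = 25 × 19% = 4.75 lb; cost = 47.44 / 4.75 = £9.9874/lb P₂O₅.
option B is cheaper.

£9.99 per lb P₂O₅ (option B)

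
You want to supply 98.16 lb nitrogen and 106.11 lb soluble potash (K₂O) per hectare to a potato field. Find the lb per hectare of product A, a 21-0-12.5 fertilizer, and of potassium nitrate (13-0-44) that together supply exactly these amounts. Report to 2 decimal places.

Per-hectare balance (a = product A, b = potassium nitrate):
N: 0.21·a + 0.13·b = 98.16
K₂O: 0.125·a + 0.44·b = 106.11
Eliminate a: (row1) − 0.21/0.125·(row2) → -0.6092·b = -80.1048, so b = 131.492.
Back-substitute: a = (98.16 − 0.13·131.492) / 0.21 = 386.029.

386.03 lb product A, 131.49 lb potassium nitrate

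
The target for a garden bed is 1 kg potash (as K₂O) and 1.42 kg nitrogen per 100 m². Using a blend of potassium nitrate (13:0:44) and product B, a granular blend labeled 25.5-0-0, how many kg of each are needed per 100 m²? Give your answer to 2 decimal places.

With a, b = kg per 100 m² of potassium nitrate and product B:
K₂O: 0.44·a + 0·b = 1
N: 0.13·a + 0.255·b = 1.42
From row1: a = (1 − 0·b) / 0.44.
Into row2: 0.13·(1 − 0·b)/0.44 + 0.255·b = 1.42 → b = 4.40998, a = 2.27273.

2.27 kg potassium nitrate, 4.41 kg product B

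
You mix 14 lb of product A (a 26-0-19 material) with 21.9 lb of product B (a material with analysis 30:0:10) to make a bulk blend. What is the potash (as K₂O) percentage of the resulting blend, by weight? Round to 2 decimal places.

Total mass = 14 + 21.9 = 35.9 lb.
K₂O mass = 19%×14 + 10%×21.9 = 4.85 lb.
% K₂O = 4.85 / 35.9 = 13.5097%.

13.51% K₂O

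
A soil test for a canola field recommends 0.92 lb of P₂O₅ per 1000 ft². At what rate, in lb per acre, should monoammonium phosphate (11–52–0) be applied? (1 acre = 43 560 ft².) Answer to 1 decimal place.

Product per 1000 ft² = 0.92 / 52% = 1.76923 lb.
Convert to per acre: 1.76923 × 43.56 = 77.0677 lb.

77.1 lb of product per acre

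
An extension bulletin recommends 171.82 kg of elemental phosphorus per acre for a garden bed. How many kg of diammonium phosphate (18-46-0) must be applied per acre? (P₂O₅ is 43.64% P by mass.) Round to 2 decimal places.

As P₂O₅: 171.82 / 0.4364 = 393.721 kg per acre.
Product per acre = 393.721 / 46% = 855.916 kg.

855.92 kg of product per acre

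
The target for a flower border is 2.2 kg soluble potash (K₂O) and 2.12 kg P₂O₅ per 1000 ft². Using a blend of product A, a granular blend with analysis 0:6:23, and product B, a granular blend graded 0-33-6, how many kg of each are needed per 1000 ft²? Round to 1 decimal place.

8.3 kg product A, 4.9 kg product B

Let a = kg of product A, b = kg of product B (per 1000 ft²).
K₂O: 0.23·a + 0.06·b = 2.2
P₂O₅: 0.06·a + 0.33·b = 2.12
Eliminate b: (row1) − 0.06/0.33·(row2) → 0.219091·a = 1.81455, so a = 8.28216.
Then b = (2.12 − 0.06·8.28216) / 0.33 = 4.9184.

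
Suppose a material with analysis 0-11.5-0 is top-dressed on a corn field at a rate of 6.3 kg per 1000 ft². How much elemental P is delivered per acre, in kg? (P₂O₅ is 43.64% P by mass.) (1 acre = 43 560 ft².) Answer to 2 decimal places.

13.77 kg P per acre

P₂O₅ per 1000 ft² = 6.3 × 11.5% = 0.7245 kg.
Elemental P = 0.7245 × 0.4364 = 0.316172 kg per 1000 ft².
Convert to per acre: 0.316172 × 43.56 = 13.7724 kg.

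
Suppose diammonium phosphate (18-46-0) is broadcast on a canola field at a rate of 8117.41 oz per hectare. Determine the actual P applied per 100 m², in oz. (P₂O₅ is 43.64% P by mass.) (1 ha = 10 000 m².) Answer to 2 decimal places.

16.30 oz P per hundred sq m

P₂O₅ per hectare = 8117.41 × 46% = 3734.01 oz.
Elemental P = 3734.01 × 0.4364 = 1629.52 oz per hectare.
Convert to per 100 m²: 1629.52 × 0.01 = 16.2952 oz.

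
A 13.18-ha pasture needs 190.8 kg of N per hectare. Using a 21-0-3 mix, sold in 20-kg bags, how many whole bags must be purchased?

Product per hectare = 190.8 / 21% = 908.571 kg.
Total product = 908.571 × 13.18 = 11975 kg.
Bags = ⌈11975 / 20⌉ = 599.

599 bags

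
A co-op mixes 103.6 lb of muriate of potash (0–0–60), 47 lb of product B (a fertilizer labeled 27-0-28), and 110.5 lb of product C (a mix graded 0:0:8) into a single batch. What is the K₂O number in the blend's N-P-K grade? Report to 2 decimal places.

Total mass = 103.6 + 47 + 110.5 = 261.1 lb.
K₂O mass = 60%×103.6 + 28%×47 + 8%×110.5 = 84.16 lb.
% K₂O = 84.16 / 261.1 = 32.2329%.

32.23% K₂O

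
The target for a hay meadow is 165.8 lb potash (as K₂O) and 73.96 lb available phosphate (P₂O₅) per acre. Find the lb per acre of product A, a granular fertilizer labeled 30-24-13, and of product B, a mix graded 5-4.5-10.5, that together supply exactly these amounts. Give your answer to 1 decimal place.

With a, b = lb per acre of product A and product B:
K₂O: 0.13·a + 0.105·b = 165.8
P₂O₅: 0.24·a + 0.045·b = 73.96
Solving simultaneously: a = 15.7519, b = 1559.545.

15.8 lb product A, 1559.5 lb product B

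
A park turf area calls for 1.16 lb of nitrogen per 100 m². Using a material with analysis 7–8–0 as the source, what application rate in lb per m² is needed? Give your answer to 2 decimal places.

Product per 100 m² = 1.16 / 7% = 16.5714 lb.
Convert to per m²: 16.5714 × 0.01 = 0.165714 lb.

0.17 lb of product per sq m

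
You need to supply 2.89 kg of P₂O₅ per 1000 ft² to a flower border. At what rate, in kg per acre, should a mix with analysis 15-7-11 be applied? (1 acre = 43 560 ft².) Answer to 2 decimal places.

Product per 1000 ft² = 2.89 / 7% = 41.2857 kg.
Convert to per acre: 41.2857 × 43.56 = 1798.406 kg.

1798.41 kg of product per acre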